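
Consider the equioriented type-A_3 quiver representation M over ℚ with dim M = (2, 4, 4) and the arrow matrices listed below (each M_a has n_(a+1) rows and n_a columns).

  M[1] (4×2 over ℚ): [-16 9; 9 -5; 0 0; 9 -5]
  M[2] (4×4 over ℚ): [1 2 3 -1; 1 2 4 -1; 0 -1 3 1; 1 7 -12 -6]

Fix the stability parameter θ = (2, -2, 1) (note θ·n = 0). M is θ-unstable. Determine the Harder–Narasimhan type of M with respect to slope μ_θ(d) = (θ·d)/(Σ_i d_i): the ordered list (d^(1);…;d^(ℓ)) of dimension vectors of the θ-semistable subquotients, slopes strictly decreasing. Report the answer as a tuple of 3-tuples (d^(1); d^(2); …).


Barcode: M ≅ I[1,2], I[1,3], I[2,3]^2, I[3,3]. HN layers by μ_θ (3 steps, strictly decreasing):
  μ^(1)=1; μ^(2)=0; μ^(3)=-2

((0, 0, 4); (2, 2, 0); (0, 2, 0))


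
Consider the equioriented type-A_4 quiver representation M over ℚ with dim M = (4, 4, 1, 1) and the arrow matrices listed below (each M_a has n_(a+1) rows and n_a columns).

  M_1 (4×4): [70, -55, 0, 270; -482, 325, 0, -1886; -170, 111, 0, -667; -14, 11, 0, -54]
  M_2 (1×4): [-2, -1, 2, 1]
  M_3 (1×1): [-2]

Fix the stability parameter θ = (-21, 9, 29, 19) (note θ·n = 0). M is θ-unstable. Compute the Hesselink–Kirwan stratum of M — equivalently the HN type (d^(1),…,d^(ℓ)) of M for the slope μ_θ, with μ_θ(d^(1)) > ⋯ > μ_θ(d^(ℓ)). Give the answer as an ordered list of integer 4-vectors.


Barcode: M ≅ I[1,1]^2, I[1,2], I[1,4], I[2,2]^2. HN layers by μ_θ (3 steps, strictly decreasing):
  μ^(1)=24; μ^(2)=9; μ^(3)=-21

((0, 0, 1, 1); (0, 4, 0, 0); (4, 0, 0, 0))


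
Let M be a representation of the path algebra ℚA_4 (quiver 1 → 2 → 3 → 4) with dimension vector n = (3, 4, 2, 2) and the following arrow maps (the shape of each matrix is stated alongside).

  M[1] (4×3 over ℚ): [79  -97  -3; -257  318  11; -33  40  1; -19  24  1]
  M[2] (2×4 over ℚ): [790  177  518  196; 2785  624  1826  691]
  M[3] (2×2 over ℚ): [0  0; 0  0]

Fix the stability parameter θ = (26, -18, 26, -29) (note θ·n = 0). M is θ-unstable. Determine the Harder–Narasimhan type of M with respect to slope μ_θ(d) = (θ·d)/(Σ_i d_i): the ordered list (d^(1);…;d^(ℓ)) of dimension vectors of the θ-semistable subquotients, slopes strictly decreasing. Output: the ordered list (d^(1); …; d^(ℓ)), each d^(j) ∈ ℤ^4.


Via rank(M_{q-1}∘⋯∘M_p): M ≅ I[1,2], I[1,3]^2, I[2,2], I[4,4]^2.
μ_θ-semistable layers: μ^(1)=26; μ^(2)=4; μ^(3)=-18; μ^(4)=-29

((0, 0, 2, 0); (3, 3, 0, 0); (0, 1, 0, 0); (0, 0, 0, 2))


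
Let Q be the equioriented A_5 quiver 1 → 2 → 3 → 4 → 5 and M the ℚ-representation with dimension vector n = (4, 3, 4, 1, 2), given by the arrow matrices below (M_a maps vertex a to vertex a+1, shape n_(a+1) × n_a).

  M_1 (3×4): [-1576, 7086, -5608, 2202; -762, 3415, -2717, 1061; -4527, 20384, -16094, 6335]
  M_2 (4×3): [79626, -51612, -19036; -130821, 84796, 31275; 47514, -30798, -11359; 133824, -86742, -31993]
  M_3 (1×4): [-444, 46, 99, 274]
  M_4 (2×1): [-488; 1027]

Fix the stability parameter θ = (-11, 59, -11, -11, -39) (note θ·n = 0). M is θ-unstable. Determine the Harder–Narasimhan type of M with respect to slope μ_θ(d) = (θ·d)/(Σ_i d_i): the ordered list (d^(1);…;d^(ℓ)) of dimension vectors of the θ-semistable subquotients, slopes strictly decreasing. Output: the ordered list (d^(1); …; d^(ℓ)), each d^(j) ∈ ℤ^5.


Barcode: M ≅ I[1,1], I[1,2], I[1,3], I[1,5], I[3,3]^2, I[5,5]. HN layers by μ_θ (5 steps, strictly decreasing):
  μ^(1)=59; μ^(2)=24; μ^(3)=-1/2; μ^(4)=-11; μ^(5)=-39

((0, 1, 0, 0, 0); (0, 1, 1, 0, 0); (0, 1, 1, 1, 1); (4, 0, 2, 0, 0); (0, 0, 0, 0, 1))


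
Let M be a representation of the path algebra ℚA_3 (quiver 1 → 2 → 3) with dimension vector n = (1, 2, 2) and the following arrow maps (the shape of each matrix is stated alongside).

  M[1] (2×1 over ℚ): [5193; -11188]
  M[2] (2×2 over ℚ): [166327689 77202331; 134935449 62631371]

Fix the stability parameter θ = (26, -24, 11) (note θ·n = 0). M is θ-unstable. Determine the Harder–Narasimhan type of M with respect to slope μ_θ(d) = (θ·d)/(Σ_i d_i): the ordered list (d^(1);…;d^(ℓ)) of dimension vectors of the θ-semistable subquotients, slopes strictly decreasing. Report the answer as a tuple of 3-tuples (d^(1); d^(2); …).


Barcode: M ≅ I[1,3], I[2,2], I[3,3]. HN layers by μ_θ (3 steps, strictly decreasing):
  μ^(1)=11; μ^(2)=1; μ^(3)=-24

((0, 0, 2); (1, 1, 0); (0, 1, 0))


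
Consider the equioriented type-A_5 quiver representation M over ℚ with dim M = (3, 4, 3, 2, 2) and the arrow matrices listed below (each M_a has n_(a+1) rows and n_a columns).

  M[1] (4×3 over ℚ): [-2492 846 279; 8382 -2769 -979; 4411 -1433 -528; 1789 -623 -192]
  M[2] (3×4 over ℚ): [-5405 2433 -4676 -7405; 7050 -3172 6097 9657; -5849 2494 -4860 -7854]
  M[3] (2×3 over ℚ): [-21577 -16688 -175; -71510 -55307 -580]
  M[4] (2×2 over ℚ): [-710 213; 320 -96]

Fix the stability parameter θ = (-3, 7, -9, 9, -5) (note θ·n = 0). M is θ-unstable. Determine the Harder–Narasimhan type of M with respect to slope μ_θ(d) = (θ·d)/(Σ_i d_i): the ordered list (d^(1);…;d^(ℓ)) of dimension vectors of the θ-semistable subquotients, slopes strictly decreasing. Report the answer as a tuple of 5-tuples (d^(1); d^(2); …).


Barcode: M ≅ I[1,3], I[1,4], I[1,5], I[2,2], I[5,5]. HN layers by μ_θ (6 steps, strictly decreasing):
  μ^(1)=9; μ^(2)=7; μ^(3)=2; μ^(4)=-1; μ^(5)=-3; μ^(6)=-5

((0, 0, 0, 1, 0); (0, 1, 0, 0, 0); (0, 0, 0, 1, 1); (0, 3, 3, 0, 0); (3, 0, 0, 0, 0); (0, 0, 0, 0, 1))


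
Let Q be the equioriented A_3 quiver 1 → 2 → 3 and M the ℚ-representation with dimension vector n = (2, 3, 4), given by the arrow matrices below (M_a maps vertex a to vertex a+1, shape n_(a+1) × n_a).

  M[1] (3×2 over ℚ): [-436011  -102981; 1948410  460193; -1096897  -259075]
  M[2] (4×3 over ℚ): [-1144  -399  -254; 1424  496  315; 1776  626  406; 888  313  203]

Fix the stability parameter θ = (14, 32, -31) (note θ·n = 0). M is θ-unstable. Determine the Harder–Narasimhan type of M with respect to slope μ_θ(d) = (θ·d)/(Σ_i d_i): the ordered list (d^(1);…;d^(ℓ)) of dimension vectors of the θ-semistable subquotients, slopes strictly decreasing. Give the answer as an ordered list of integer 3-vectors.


Interval decomposition of M: I[1,3]^2, I[2,2], I[3,3]^2.
HN type (ℓ=3): μ^(1)=32; μ^(2)=5; μ^(3)=-31

((0, 1, 0); (2, 2, 2); (0, 0, 2))


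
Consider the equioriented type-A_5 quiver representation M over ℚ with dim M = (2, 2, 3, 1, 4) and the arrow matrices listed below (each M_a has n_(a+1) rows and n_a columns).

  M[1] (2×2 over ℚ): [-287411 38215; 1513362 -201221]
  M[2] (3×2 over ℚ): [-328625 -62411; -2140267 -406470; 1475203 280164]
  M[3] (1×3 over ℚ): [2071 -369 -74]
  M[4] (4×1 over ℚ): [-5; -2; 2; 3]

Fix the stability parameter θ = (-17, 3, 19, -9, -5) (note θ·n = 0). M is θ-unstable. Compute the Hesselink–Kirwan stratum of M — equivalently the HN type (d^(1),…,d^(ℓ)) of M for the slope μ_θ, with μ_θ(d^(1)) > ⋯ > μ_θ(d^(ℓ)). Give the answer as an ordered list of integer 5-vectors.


Barcode: M ≅ I[1,3], I[1,5], I[3,3], I[5,5]^3. HN layers by μ_θ (5 steps, strictly decreasing):
  μ^(1)=19; μ^(2)=3; μ^(3)=2; μ^(4)=-5; μ^(5)=-17

((0, 0, 2, 0, 0); (0, 1, 0, 0, 0); (0, 1, 1, 1, 1); (0, 0, 0, 0, 3); (2, 0, 0, 0, 0))


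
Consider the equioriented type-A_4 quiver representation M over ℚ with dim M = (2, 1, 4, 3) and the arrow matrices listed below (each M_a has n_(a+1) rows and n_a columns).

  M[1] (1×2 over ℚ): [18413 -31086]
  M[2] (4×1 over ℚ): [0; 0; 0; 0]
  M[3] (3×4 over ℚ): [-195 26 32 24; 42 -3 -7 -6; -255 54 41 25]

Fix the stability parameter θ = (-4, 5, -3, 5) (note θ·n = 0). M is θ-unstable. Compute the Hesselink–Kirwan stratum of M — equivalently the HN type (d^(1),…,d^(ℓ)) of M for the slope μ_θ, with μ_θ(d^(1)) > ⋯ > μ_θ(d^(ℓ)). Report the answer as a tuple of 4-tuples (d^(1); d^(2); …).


Via rank(M_{q-1}∘⋯∘M_p): M ≅ I[1,1], I[1,2], I[3,3], I[3,4]^3.
μ_θ-semistable layers: μ^(1)=5; μ^(2)=-3; μ^(3)=-4

((0, 1, 0, 3); (0, 0, 4, 0); (2, 0, 0, 0))


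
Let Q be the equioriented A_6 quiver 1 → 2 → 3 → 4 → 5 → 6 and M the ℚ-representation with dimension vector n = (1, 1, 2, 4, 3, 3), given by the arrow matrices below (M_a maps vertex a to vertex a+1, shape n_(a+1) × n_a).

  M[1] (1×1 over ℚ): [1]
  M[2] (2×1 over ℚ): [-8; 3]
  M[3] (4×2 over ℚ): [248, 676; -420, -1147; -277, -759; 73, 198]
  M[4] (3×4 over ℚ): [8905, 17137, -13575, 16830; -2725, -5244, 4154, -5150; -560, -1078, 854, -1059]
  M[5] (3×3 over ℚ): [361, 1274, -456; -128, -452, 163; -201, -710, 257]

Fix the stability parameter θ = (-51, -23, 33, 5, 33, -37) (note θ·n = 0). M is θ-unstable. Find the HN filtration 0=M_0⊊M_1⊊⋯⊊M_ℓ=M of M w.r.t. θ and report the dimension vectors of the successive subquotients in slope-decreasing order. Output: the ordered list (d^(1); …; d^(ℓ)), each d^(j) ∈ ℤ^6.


Via rank(M_{q-1}∘⋯∘M_p): M ≅ I[1,6], I[3,5], I[4,4], I[4,6], I[6,6].
μ_θ-semistable layers: μ^(1)=33; μ^(2)=19; μ^(3)=17/2; μ^(4)=5; μ^(5)=1/3; μ^(6)=-23; μ^(7)=-37; μ^(8)=-51

((0, 0, 0, 0, 1, 0); (0, 0, 1, 1, 0, 0); (0, 0, 1, 1, 1, 1); (0, 0, 0, 1, 0, 0); (0, 0, 0, 1, 1, 1); (0, 1, 0, 0, 0, 0); (0, 0, 0, 0, 0, 1); (1, 0, 0, 0, 0, 0))


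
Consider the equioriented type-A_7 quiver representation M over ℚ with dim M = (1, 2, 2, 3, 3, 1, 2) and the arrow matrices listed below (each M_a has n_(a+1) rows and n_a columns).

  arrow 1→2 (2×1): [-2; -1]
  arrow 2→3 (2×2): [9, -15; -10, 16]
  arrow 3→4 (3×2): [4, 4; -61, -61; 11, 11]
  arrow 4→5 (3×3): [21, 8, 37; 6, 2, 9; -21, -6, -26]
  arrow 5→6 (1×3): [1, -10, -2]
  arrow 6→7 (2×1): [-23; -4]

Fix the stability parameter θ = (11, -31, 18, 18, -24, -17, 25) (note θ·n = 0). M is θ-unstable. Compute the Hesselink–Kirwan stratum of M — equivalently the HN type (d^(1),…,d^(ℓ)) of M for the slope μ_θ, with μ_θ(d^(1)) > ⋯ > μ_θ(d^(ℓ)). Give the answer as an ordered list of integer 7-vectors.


Barcode: M ≅ I[1,7], I[2,3], I[4,4], I[4,5], I[5,5], I[7,7]. HN layers by μ_θ (7 steps, strictly decreasing):
  μ^(1)=25; μ^(2)=18; μ^(3)=-5/4; μ^(4)=-3; μ^(5)=-10; μ^(6)=-24; μ^(7)=-31

((0, 0, 0, 0, 0, 0, 2); (0, 0, 1, 1, 0, 0, 0); (0, 0, 1, 1, 1, 1, 0); (0, 0, 0, 1, 1, 0, 0); (1, 1, 0, 0, 0, 0, 0); (0, 0, 0, 0, 1, 0, 0); (0, 1, 0, 0, 0, 0, 0))


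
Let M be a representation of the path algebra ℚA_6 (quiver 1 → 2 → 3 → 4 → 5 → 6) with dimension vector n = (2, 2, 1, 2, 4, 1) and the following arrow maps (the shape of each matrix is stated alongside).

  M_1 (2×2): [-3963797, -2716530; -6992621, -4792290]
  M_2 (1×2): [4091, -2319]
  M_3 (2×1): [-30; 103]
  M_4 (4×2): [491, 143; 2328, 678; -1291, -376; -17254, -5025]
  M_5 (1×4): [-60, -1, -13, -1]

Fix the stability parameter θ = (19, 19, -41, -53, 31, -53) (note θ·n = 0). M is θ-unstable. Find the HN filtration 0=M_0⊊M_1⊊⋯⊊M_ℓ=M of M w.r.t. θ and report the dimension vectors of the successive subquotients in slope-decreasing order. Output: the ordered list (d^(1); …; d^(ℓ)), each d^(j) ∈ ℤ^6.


Barcode: M ≅ I[1,1], I[1,6], I[2,2], I[4,5], I[5,5]^2. HN layers by μ_θ (5 steps, strictly decreasing):
  μ^(1)=31; μ^(2)=19; μ^(3)=-11; μ^(4)=-14; μ^(5)=-53

((0, 0, 0, 0, 3, 0); (1, 1, 0, 0, 0, 0); (0, 0, 0, 0, 1, 1); (1, 1, 1, 1, 0, 0); (0, 0, 0, 1, 0, 0))


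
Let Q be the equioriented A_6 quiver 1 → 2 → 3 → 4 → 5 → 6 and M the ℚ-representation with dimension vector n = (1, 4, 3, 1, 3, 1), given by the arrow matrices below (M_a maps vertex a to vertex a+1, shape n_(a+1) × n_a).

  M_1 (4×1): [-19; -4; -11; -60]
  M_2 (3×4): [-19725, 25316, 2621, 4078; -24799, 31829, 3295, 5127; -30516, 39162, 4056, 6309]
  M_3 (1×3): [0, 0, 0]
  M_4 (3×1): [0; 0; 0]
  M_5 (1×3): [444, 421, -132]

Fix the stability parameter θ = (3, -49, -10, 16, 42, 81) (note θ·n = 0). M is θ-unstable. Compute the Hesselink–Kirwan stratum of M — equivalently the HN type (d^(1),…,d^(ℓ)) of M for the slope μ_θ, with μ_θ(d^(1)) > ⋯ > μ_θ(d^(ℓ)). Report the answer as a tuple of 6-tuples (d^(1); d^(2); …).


Barcode: M ≅ I[1,2], I[2,3]^3, I[4,4], I[5,5]^2, I[5,6]. HN layers by μ_θ (6 steps, strictly decreasing):
  μ^(1)=81; μ^(2)=42; μ^(3)=16; μ^(4)=-10; μ^(5)=-23; μ^(6)=-49

((0, 0, 0, 0, 0, 1); (0, 0, 0, 0, 3, 0); (0, 0, 0, 1, 0, 0); (0, 0, 3, 0, 0, 0); (1, 1, 0, 0, 0, 0); (0, 3, 0, 0, 0, 0))


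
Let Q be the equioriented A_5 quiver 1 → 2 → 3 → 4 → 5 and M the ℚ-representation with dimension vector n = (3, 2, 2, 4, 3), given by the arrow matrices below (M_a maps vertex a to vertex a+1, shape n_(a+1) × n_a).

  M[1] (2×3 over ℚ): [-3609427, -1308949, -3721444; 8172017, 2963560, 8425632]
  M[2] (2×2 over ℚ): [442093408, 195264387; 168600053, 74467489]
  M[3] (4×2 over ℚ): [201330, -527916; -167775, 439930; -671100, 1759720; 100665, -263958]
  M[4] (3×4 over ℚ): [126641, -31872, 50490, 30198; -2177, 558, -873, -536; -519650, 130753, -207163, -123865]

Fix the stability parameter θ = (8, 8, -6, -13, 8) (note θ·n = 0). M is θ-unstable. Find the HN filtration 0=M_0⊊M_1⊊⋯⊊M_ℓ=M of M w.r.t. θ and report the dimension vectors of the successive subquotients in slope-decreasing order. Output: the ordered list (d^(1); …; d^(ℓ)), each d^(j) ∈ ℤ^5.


Barcode: M ≅ I[1,1], I[1,3], I[1,4], I[4,5]^3. HN layers by μ_θ (4 steps, strictly decreasing):
  μ^(1)=8; μ^(2)=10/3; μ^(3)=-3/4; μ^(4)=-13

((1, 0, 0, 0, 3); (1, 1, 1, 0, 0); (1, 1, 1, 1, 0); (0, 0, 0, 3, 0))


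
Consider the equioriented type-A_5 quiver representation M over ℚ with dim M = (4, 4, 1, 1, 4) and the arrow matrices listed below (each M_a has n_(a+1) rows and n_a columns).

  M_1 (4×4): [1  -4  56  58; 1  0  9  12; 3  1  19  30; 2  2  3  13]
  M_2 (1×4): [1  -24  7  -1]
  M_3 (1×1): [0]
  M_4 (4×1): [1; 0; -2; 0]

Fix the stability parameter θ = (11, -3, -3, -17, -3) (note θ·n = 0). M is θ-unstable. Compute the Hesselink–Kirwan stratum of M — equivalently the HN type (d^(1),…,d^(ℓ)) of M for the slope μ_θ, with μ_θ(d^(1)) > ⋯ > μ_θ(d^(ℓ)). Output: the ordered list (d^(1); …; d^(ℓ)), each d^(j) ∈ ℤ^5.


Interval decomposition of M: I[1,2]^3, I[1,3], I[4,5], I[5,5]^3.
HN type (ℓ=4): μ^(1)=4; μ^(2)=5/3; μ^(3)=-3; μ^(4)=-17

((3, 3, 0, 0, 0); (1, 1, 1, 0, 0); (0, 0, 0, 0, 4); (0, 0, 0, 1, 0))


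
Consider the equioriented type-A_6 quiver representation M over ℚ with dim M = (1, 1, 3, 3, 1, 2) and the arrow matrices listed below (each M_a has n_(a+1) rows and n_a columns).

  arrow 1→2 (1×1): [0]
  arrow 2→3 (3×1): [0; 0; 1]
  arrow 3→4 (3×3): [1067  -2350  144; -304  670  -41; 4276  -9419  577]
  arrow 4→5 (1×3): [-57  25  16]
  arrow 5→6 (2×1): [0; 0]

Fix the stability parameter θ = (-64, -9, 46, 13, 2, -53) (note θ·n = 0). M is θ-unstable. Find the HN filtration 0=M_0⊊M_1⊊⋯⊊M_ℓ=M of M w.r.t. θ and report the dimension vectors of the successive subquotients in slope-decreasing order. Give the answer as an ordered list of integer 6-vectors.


Interval decomposition of M: I[1,1], I[2,5], I[3,4]^2, I[6,6]^2.
HN type (ℓ=5): μ^(1)=59/2; μ^(2)=61/3; μ^(3)=-9; μ^(4)=-53; μ^(5)=-64

((0, 0, 2, 2, 0, 0); (0, 0, 1, 1, 1, 0); (0, 1, 0, 0, 0, 0); (0, 0, 0, 0, 0, 2); (1, 0, 0, 0, 0, 0))


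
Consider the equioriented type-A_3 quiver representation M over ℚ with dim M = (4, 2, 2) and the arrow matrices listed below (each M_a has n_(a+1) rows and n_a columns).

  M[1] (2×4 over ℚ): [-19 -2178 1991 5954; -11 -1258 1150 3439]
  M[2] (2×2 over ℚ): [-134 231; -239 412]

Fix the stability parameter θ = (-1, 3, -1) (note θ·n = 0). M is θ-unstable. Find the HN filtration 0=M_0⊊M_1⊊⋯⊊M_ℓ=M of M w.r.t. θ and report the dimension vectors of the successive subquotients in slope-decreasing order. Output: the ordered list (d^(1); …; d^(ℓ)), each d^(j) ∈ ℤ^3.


Interval decomposition of M: I[1,1]^2, I[1,3]^2.
HN type (ℓ=2): μ^(1)=1; μ^(2)=-1

((0, 2, 2); (4, 0, 0))


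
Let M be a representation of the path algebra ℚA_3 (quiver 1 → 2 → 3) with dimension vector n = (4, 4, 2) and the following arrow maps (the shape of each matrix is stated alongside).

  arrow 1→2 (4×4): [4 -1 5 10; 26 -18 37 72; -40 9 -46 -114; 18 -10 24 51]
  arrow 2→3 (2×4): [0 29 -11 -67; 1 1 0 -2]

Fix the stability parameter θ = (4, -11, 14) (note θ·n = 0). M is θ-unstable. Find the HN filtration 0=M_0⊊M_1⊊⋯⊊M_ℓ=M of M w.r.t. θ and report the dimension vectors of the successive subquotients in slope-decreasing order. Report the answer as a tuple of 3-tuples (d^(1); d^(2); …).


Barcode: M ≅ I[1,2]^2, I[1,3]^2. HN layers by μ_θ (2 steps, strictly decreasing):
  μ^(1)=14; μ^(2)=-7/2

((0, 0, 2); (4, 4, 0))


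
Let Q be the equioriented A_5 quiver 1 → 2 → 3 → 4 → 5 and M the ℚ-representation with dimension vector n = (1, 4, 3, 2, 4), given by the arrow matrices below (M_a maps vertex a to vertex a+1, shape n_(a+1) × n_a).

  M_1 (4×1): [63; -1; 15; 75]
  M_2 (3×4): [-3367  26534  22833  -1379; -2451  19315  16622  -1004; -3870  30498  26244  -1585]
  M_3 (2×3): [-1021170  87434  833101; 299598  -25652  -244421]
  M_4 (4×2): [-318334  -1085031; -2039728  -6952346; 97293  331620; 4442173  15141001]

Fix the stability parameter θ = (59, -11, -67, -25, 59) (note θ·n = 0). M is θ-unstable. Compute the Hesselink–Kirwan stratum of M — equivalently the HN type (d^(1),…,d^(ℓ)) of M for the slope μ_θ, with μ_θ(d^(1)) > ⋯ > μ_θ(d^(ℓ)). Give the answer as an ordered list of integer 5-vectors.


Barcode: M ≅ I[1,5], I[2,2], I[2,3], I[2,5], I[5,5]^2. HN layers by μ_θ (4 steps, strictly decreasing):
  μ^(1)=59; μ^(2)=-11; μ^(3)=-25; μ^(4)=-39

((0, 0, 0, 0, 4); (1, 2, 1, 1, 0); (0, 0, 0, 1, 0); (0, 2, 2, 0, 0))


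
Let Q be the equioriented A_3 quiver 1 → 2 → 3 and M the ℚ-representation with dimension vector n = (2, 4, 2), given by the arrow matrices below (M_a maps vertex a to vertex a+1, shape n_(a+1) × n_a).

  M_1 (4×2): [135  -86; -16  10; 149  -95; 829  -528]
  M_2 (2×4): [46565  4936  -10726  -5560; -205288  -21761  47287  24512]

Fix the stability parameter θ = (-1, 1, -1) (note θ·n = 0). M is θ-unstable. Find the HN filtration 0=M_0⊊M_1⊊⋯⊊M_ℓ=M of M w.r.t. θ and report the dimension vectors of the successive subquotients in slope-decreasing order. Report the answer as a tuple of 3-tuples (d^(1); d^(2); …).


Via rank(M_{q-1}∘⋯∘M_p): M ≅ I[1,3]^2, I[2,2]^2.
μ_θ-semistable layers: μ^(1)=1; μ^(2)=0; μ^(3)=-1

((0, 2, 0); (0, 2, 2); (2, 0, 0))


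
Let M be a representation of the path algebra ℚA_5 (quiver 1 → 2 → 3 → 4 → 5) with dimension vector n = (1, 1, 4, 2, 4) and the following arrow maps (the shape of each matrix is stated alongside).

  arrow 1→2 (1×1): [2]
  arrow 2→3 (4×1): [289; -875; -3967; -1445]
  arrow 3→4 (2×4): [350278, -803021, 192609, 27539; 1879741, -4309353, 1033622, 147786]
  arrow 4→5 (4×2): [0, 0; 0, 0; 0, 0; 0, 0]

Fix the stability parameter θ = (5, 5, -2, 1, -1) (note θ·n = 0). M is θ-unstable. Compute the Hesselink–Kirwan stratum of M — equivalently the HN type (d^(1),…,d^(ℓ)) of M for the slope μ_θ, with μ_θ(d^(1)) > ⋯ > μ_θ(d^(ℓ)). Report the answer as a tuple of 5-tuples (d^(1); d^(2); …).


Interval decomposition of M: I[1,4], I[3,3]^2, I[3,4], I[5,5]^4.
HN type (ℓ=4): μ^(1)=9/4; μ^(2)=1; μ^(3)=-1; μ^(4)=-2

((1, 1, 1, 1, 0); (0, 0, 0, 1, 0); (0, 0, 0, 0, 4); (0, 0, 3, 0, 0))


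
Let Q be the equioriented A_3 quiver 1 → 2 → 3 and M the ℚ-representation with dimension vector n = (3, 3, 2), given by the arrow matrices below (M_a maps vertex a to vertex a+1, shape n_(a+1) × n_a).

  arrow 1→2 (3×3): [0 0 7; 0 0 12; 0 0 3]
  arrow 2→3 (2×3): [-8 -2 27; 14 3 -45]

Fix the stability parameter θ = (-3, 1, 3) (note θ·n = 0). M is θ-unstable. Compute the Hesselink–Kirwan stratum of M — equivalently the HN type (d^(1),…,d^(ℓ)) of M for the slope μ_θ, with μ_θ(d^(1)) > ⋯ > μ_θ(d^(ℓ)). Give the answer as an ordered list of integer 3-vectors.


Via rank(M_{q-1}∘⋯∘M_p): M ≅ I[1,1]^2, I[1,3], I[2,2], I[2,3].
μ_θ-semistable layers: μ^(1)=3; μ^(2)=1; μ^(3)=-3

((0, 0, 2); (0, 3, 0); (3, 0, 0))


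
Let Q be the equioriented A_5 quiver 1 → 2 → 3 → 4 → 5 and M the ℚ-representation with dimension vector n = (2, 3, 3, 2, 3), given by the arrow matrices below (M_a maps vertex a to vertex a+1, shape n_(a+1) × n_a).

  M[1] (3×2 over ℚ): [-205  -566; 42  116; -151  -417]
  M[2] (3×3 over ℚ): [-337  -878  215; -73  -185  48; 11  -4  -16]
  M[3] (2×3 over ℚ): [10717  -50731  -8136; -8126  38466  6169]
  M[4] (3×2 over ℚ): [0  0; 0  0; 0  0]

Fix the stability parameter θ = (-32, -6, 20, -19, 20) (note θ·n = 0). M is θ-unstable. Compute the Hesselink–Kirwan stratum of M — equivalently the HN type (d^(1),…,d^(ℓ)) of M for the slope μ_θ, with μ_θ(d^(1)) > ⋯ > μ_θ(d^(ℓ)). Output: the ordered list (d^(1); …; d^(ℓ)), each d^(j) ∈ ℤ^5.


Barcode: M ≅ I[1,4]^2, I[2,3], I[5,5]^3. HN layers by μ_θ (4 steps, strictly decreasing):
  μ^(1)=20; μ^(2)=1/2; μ^(3)=-6; μ^(4)=-32

((0, 0, 1, 0, 3); (0, 0, 2, 2, 0); (0, 3, 0, 0, 0); (2, 0, 0, 0, 0))


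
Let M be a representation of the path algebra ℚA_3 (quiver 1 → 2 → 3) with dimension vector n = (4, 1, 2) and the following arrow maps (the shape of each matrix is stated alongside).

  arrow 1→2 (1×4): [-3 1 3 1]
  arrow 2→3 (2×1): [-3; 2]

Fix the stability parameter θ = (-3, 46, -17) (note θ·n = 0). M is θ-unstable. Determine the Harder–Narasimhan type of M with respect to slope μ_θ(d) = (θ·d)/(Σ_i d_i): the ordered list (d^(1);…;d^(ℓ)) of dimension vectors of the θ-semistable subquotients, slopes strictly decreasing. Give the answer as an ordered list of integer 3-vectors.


Barcode: M ≅ I[1,1]^3, I[1,3], I[3,3]. HN layers by μ_θ (3 steps, strictly decreasing):
  μ^(1)=29/2; μ^(2)=-3; μ^(3)=-17

((0, 1, 1); (4, 0, 0); (0, 0, 1))


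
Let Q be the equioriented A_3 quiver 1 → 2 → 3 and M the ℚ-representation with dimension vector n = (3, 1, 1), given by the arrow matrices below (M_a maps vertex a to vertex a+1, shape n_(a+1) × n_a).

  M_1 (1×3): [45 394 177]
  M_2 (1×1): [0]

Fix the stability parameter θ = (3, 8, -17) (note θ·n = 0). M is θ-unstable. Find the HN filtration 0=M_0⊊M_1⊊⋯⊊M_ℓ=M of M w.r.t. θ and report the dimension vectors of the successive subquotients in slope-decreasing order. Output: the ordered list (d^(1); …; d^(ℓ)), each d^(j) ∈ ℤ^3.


Interval decomposition of M: I[1,1]^2, I[1,2], I[3,3].
HN type (ℓ=3): μ^(1)=8; μ^(2)=3; μ^(3)=-17

((0, 1, 0); (3, 0, 0); (0, 0, 1))


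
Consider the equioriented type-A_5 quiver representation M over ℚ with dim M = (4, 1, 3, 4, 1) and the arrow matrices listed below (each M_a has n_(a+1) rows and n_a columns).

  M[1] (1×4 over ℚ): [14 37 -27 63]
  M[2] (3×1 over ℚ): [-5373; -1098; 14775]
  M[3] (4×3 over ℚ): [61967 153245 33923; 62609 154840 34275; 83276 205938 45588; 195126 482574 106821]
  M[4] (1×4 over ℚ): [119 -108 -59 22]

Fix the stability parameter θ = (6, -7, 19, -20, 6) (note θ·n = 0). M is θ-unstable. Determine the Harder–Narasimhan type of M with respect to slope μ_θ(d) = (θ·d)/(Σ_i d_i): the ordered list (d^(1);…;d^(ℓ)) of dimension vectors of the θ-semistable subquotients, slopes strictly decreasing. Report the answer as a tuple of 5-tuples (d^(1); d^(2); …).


Via rank(M_{q-1}∘⋯∘M_p): M ≅ I[1,1]^3, I[1,5], I[3,4]^2, I[4,4].
μ_θ-semistable layers: μ^(1)=6; μ^(2)=-1/2; μ^(3)=-20

((3, 0, 0, 0, 1); (1, 1, 3, 3, 0); (0, 0, 0, 1, 0))


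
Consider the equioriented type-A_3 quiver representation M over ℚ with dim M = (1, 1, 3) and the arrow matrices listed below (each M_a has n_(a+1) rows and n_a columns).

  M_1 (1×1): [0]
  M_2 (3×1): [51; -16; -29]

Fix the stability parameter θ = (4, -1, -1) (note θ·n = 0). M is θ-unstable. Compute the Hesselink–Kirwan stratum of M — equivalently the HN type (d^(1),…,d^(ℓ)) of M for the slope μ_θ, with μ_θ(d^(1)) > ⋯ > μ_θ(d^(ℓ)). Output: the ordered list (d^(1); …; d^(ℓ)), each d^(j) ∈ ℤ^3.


Barcode: M ≅ I[1,1], I[2,3], I[3,3]^2. HN layers by μ_θ (2 steps, strictly decreasing):
  μ^(1)=4; μ^(2)=-1

((1, 0, 0); (0, 1, 3))


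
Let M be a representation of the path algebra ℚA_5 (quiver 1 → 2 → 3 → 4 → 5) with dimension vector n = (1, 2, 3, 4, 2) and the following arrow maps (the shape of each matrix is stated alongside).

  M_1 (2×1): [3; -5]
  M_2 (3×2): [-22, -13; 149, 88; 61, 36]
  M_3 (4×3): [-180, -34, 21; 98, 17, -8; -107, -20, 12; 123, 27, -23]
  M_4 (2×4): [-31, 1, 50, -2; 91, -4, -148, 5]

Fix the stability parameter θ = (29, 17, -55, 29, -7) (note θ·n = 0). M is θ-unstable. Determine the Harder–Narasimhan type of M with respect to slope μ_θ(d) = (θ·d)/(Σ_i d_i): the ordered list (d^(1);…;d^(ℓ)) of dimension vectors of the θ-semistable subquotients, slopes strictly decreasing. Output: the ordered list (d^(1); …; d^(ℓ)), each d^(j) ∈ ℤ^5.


Via rank(M_{q-1}∘⋯∘M_p): M ≅ I[1,5], I[2,5], I[3,4], I[4,4].
μ_θ-semistable layers: μ^(1)=29; μ^(2)=11; μ^(3)=-3; μ^(4)=-19; μ^(5)=-55

((0, 0, 0, 2, 0); (0, 0, 0, 2, 2); (1, 1, 1, 0, 0); (0, 1, 1, 0, 0); (0, 0, 1, 0, 0))


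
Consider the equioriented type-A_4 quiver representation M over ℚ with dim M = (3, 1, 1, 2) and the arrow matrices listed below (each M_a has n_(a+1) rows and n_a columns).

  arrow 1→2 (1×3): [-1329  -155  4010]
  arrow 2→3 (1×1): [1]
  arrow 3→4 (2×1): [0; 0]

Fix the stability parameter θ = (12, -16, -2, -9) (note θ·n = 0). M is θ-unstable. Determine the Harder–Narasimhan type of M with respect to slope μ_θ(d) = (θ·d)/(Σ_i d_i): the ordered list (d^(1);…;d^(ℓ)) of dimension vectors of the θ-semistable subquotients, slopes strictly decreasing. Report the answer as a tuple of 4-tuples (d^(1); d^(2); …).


Interval decomposition of M: I[1,1]^2, I[1,3], I[4,4]^2.
HN type (ℓ=3): μ^(1)=12; μ^(2)=-2; μ^(3)=-9

((2, 0, 0, 0); (1, 1, 1, 0); (0, 0, 0, 2))


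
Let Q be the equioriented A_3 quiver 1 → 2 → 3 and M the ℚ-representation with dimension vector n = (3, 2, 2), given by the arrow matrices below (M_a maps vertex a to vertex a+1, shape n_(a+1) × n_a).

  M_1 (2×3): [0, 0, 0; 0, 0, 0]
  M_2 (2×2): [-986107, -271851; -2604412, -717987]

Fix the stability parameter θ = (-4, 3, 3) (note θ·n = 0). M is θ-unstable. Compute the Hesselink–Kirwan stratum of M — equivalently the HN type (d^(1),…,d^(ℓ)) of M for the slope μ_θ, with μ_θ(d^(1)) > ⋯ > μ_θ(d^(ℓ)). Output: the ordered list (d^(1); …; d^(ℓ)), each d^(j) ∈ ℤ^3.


Barcode: M ≅ I[1,1]^3, I[2,3]^2. HN layers by μ_θ (2 steps, strictly decreasing):
  μ^(1)=3; μ^(2)=-4

((0, 2, 2); (3, 0, 0))


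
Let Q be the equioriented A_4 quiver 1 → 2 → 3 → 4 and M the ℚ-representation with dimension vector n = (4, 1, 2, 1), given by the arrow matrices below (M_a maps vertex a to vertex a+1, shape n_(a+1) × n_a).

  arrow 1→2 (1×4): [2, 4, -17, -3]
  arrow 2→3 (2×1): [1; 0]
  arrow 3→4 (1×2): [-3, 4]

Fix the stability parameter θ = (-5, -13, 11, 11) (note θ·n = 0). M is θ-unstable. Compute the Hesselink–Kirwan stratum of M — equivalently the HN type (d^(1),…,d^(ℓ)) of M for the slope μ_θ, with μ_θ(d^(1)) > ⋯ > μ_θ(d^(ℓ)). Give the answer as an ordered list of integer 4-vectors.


Interval decomposition of M: I[1,1]^3, I[1,4], I[3,3].
HN type (ℓ=3): μ^(1)=11; μ^(2)=-5; μ^(3)=-9

((0, 0, 2, 1); (3, 0, 0, 0); (1, 1, 0, 0))


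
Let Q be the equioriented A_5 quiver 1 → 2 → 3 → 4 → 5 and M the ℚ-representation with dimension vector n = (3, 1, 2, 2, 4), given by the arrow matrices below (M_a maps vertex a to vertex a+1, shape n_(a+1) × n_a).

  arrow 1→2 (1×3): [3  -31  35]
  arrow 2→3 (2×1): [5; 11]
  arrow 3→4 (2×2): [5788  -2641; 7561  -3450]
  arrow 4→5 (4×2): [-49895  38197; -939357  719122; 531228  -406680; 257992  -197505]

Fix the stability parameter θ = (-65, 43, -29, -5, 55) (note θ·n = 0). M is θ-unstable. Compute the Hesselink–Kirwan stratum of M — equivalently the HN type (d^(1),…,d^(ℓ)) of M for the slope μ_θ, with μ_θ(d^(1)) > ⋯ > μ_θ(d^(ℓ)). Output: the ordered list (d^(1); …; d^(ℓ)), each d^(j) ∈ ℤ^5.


Via rank(M_{q-1}∘⋯∘M_p): M ≅ I[1,1]^2, I[1,5], I[3,5], I[5,5]^2.
μ_θ-semistable layers: μ^(1)=55; μ^(2)=3; μ^(3)=-5; μ^(4)=-29; μ^(5)=-65

((0, 0, 0, 0, 4); (0, 1, 1, 1, 0); (0, 0, 0, 1, 0); (0, 0, 1, 0, 0); (3, 0, 0, 0, 0))


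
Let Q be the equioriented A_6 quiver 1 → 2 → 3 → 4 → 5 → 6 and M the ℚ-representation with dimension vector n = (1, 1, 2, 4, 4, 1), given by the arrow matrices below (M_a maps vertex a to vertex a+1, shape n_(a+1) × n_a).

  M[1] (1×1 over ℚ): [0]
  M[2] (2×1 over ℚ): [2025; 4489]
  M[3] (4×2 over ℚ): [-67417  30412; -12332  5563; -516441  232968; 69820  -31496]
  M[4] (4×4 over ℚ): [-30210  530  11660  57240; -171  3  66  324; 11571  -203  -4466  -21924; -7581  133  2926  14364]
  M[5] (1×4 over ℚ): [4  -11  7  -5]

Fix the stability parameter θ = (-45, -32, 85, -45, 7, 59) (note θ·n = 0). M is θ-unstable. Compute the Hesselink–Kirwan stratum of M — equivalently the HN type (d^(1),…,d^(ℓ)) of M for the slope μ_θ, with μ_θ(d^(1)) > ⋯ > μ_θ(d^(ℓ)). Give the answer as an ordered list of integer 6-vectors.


Interval decomposition of M: I[1,1], I[2,6], I[3,4], I[4,4]^2, I[5,5]^3.
HN type (ℓ=6): μ^(1)=59; μ^(2)=20; μ^(3)=47/3; μ^(4)=7; μ^(5)=-32; μ^(6)=-45

((0, 0, 0, 0, 0, 1); (0, 0, 1, 1, 0, 0); (0, 0, 1, 1, 1, 0); (0, 0, 0, 0, 3, 0); (0, 1, 0, 0, 0, 0); (1, 0, 0, 2, 0, 0))


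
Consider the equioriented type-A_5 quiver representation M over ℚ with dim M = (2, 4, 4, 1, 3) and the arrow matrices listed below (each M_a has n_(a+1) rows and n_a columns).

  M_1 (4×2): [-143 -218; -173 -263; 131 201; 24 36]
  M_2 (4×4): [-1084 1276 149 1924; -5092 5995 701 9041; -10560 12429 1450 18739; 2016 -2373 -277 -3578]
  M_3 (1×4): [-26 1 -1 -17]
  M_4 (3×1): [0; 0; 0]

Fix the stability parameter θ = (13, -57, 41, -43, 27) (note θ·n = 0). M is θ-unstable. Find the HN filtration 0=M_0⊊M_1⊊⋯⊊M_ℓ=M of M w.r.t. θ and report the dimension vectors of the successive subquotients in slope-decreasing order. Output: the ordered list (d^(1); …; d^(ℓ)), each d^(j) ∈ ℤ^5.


Interval decomposition of M: I[1,2], I[1,4], I[2,3]^2, I[3,3], I[5,5]^3.
HN type (ℓ=5): μ^(1)=41; μ^(2)=27; μ^(3)=-1; μ^(4)=-22; μ^(5)=-57

((0, 0, 3, 0, 0); (0, 0, 0, 0, 3); (0, 0, 1, 1, 0); (2, 2, 0, 0, 0); (0, 2, 0, 0, 0))


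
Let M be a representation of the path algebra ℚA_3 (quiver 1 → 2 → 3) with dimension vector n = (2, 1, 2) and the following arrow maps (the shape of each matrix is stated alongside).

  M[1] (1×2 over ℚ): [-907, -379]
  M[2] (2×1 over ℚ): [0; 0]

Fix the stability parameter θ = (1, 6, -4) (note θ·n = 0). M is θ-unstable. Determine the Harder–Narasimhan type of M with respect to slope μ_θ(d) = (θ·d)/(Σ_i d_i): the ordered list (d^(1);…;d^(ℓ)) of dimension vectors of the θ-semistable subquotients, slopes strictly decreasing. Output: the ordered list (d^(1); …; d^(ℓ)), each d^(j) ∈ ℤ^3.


Barcode: M ≅ I[1,1], I[1,2], I[3,3]^2. HN layers by μ_θ (3 steps, strictly decreasing):
  μ^(1)=6; μ^(2)=1; μ^(3)=-4

((0, 1, 0); (2, 0, 0); (0, 0, 2))


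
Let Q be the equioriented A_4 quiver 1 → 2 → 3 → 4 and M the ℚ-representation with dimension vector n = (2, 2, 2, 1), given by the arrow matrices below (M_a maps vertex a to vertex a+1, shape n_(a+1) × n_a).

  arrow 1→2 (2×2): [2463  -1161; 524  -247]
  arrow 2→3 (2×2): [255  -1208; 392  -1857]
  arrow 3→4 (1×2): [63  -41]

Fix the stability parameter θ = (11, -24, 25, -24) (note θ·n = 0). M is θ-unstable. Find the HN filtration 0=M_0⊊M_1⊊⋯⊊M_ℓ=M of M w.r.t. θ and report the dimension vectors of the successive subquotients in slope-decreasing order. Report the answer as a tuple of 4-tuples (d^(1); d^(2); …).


Interval decomposition of M: I[1,3], I[1,4].
HN type (ℓ=3): μ^(1)=25; μ^(2)=1/2; μ^(3)=-13/2

((0, 0, 1, 0); (0, 0, 1, 1); (2, 2, 0, 0))


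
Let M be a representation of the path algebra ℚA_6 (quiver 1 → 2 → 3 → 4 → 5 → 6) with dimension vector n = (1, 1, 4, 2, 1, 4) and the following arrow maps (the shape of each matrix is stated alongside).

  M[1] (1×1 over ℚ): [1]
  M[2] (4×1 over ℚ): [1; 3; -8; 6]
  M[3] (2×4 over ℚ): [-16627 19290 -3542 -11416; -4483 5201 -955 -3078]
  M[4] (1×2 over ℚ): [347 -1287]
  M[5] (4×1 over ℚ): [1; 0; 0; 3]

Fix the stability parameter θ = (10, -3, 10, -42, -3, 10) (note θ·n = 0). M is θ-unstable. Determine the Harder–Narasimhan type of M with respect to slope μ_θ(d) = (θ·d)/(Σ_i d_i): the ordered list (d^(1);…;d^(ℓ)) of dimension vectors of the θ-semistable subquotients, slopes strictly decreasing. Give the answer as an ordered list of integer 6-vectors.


Barcode: M ≅ I[1,6], I[3,3]^2, I[3,4], I[6,6]^3. HN layers by μ_θ (4 steps, strictly decreasing):
  μ^(1)=10; μ^(2)=-3; μ^(3)=-25/4; μ^(4)=-16

((0, 0, 2, 0, 0, 4); (0, 0, 0, 0, 1, 0); (1, 1, 1, 1, 0, 0); (0, 0, 1, 1, 0, 0))


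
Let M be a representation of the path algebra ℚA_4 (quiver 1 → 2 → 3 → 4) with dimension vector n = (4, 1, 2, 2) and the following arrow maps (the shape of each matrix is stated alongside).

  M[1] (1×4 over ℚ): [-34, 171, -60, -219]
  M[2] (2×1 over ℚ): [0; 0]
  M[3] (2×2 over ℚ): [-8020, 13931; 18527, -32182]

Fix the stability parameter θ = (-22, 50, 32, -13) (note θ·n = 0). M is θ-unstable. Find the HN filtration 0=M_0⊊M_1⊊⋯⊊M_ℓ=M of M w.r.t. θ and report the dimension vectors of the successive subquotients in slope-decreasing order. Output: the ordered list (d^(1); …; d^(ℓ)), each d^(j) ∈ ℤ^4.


Via rank(M_{q-1}∘⋯∘M_p): M ≅ I[1,1]^3, I[1,2], I[3,4]^2.
μ_θ-semistable layers: μ^(1)=50; μ^(2)=19/2; μ^(3)=-22

((0, 1, 0, 0); (0, 0, 2, 2); (4, 0, 0, 0))


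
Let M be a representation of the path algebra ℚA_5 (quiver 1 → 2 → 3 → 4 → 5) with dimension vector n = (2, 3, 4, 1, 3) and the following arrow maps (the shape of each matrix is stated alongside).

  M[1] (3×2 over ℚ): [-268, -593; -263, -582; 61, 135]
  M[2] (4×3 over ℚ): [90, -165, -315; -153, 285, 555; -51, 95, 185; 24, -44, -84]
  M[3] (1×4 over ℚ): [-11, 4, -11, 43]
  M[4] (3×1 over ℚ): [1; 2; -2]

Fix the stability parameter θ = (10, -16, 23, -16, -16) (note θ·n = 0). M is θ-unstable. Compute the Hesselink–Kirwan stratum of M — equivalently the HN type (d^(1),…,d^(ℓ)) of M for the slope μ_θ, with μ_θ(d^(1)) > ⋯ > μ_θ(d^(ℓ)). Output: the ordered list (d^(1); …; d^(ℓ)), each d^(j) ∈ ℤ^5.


Interval decomposition of M: I[1,2], I[1,5], I[2,3], I[3,3]^2, I[5,5]^2.
HN type (ℓ=3): μ^(1)=23; μ^(2)=-3; μ^(3)=-16

((0, 0, 3, 0, 0); (2, 2, 1, 1, 1); (0, 1, 0, 0, 2))


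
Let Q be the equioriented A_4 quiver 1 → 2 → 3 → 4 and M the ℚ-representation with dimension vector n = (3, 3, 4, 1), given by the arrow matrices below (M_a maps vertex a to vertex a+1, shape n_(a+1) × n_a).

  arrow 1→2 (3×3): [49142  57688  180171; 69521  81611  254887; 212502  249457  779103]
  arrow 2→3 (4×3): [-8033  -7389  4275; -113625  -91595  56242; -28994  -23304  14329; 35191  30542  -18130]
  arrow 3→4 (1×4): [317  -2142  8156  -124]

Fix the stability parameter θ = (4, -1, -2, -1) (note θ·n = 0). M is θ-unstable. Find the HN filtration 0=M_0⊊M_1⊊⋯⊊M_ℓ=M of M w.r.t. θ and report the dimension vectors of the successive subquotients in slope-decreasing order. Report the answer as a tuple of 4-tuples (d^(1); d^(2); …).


Via rank(M_{q-1}∘⋯∘M_p): M ≅ I[1,3]^2, I[1,4], I[3,3].
μ_θ-semistable layers: μ^(1)=1/3; μ^(2)=0; μ^(3)=-2

((2, 2, 2, 0); (1, 1, 1, 1); (0, 0, 1, 0))


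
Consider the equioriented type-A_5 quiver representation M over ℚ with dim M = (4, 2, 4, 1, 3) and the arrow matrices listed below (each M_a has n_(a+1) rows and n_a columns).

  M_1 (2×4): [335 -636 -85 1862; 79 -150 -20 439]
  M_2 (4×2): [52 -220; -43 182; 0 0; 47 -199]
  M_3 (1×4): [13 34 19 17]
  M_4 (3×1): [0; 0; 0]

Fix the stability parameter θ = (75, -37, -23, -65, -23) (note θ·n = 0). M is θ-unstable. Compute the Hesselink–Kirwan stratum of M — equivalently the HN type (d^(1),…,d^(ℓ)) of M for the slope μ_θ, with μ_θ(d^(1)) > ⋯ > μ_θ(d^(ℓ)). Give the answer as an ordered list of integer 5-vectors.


Barcode: M ≅ I[1,1]^2, I[1,3], I[1,4], I[3,3]^2, I[5,5]^3. HN layers by μ_θ (4 steps, strictly decreasing):
  μ^(1)=75; μ^(2)=5; μ^(3)=-25/2; μ^(4)=-23

((2, 0, 0, 0, 0); (1, 1, 1, 0, 0); (1, 1, 1, 1, 0); (0, 0, 2, 0, 3))


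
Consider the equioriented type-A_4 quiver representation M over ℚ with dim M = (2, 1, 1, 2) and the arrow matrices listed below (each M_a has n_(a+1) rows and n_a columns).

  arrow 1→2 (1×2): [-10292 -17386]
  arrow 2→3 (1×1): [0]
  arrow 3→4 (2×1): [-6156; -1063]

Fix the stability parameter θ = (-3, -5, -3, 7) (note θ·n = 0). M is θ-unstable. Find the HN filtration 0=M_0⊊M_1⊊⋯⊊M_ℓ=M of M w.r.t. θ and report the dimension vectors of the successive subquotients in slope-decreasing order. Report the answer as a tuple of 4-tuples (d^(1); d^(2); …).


Interval decomposition of M: I[1,1], I[1,2], I[3,4], I[4,4].
HN type (ℓ=3): μ^(1)=7; μ^(2)=-3; μ^(3)=-4

((0, 0, 0, 2); (1, 0, 1, 0); (1, 1, 0, 0))


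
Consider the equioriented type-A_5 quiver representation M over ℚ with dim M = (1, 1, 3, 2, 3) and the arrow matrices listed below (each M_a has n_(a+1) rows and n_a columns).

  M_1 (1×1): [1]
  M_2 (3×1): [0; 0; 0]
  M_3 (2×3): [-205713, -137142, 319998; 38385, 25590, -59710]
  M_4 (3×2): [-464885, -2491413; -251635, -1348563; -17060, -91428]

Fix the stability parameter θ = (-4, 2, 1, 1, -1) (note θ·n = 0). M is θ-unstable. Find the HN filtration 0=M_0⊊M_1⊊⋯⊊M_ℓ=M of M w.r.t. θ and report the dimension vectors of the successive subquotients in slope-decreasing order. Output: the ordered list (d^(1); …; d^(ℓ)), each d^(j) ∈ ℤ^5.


Interval decomposition of M: I[1,2], I[3,3]^2, I[3,4], I[4,5], I[5,5]^2.
HN type (ℓ=5): μ^(1)=2; μ^(2)=1; μ^(3)=0; μ^(4)=-1; μ^(5)=-4

((0, 1, 0, 0, 0); (0, 0, 3, 1, 0); (0, 0, 0, 1, 1); (0, 0, 0, 0, 2); (1, 0, 0, 0, 0))


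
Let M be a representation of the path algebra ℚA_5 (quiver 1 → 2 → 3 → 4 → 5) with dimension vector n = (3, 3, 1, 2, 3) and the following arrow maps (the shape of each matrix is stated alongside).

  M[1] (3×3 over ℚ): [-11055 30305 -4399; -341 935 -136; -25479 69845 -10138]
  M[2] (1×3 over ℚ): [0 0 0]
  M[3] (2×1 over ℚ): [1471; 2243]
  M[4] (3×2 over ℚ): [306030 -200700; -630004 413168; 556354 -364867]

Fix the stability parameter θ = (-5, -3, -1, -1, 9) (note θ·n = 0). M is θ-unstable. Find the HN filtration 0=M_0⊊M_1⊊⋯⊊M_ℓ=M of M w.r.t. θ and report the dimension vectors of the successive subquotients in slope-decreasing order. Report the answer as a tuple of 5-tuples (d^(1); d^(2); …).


Interval decomposition of M: I[1,1], I[1,2]^2, I[2,2], I[3,5], I[4,5], I[5,5].
HN type (ℓ=4): μ^(1)=9; μ^(2)=-1; μ^(3)=-3; μ^(4)=-5

((0, 0, 0, 0, 3); (0, 0, 1, 2, 0); (0, 3, 0, 0, 0); (3, 0, 0, 0, 0))


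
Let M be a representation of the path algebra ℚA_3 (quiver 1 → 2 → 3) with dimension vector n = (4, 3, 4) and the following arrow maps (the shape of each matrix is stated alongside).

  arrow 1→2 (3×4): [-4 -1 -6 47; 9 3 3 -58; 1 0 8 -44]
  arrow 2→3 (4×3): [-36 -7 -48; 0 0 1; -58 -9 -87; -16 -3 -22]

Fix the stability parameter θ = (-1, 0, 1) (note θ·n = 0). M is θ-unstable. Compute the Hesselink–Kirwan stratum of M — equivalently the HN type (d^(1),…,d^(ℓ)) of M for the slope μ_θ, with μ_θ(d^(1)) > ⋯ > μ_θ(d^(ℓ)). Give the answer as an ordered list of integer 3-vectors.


Interval decomposition of M: I[1,1], I[1,3]^3, I[3,3].
HN type (ℓ=3): μ^(1)=1; μ^(2)=0; μ^(3)=-1

((0, 0, 4); (0, 3, 0); (4, 0, 0))
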